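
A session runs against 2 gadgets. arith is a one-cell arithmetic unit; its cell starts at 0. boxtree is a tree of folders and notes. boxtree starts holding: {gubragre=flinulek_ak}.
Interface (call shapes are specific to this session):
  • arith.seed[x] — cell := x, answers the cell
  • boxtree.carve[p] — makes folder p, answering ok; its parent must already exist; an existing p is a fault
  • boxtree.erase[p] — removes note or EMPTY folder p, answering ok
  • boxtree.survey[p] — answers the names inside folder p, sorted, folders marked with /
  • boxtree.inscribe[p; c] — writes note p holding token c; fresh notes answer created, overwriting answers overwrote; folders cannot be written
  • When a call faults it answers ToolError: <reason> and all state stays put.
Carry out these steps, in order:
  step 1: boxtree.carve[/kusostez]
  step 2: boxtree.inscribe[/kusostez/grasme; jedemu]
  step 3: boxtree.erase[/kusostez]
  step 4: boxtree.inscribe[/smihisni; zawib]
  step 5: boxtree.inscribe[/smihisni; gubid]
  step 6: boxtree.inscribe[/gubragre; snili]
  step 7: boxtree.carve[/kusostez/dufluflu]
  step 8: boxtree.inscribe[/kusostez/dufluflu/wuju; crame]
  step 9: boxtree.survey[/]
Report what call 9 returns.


-- 1. boxtree.carve(p=/kusostez) : ok
-- 2. boxtree.inscribe(p=/kusostez/grasme, c=jedemu) : created
-- 3. boxtree.erase(p=/kusostez) : ToolError: not empty
-- 4. boxtree.inscribe(p=/smihisni, c=zawib) : created
-- 5. boxtree.inscribe(p=/smihisni, c=gubid) : overwrote
-- 6. boxtree.inscribe(p=/gubragre, c=snili) : overwrote
-- 7. boxtree.carve(p=/kusostez/dufluflu) : ok
-- 8. boxtree.inscribe(p=/kusostez/dufluflu/wuju, c=crame) : created
-- 9. boxtree.survey(p=/) : [gubragre, kusostez/, smihisni]

Answer: [gubragre, kusostez/, smihisni]


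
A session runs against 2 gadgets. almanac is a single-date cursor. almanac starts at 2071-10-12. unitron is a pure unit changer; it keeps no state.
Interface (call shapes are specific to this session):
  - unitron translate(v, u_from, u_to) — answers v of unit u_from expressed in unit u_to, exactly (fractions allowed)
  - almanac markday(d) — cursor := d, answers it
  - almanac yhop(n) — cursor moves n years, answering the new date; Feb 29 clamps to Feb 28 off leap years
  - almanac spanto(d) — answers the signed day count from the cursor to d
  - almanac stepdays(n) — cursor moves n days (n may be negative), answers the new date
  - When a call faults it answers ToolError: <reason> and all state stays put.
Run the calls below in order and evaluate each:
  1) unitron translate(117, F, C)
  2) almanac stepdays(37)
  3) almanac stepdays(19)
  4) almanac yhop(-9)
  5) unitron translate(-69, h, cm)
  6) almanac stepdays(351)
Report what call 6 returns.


Answer: 2063-11-23

Derivation:
-- unitron translate(v='117', u_from='F', u_to='C') ~> 425/9
-- almanac stepdays(n='37') ~> 2071-11-18
-- almanac stepdays(n='19') ~> 2071-12-07
-- almanac yhop(n='-9') ~> 2062-12-07
-- unitron translate(v='-69', u_from='h', u_to='cm') ~> ToolError: incompatible units
-- almanac stepdays(n='351') ~> 2063-11-23


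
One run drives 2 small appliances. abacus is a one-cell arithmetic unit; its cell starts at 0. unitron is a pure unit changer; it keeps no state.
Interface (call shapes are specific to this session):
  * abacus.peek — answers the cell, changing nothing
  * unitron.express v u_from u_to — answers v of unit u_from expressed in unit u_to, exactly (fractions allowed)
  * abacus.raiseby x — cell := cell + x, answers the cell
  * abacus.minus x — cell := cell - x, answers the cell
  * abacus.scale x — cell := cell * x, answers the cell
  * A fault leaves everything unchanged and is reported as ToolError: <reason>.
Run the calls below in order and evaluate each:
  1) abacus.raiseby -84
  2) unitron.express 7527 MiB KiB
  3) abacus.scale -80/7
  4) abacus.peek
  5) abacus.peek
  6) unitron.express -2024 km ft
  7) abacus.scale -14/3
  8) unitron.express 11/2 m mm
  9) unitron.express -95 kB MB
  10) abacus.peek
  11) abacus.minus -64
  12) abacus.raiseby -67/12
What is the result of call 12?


→ abacus.raiseby(x: -84)
← -84
→ unitron.express(v: 7527, u_from: MiB, u_to: KiB)
← 7707648
→ abacus.scale(x: -80/7)
← 960
→ abacus.peek()
← 960
→ abacus.peek()
← 960
→ unitron.express(v: -2024, u_from: km, u_to: ft)
← -2530000000/381
→ abacus.scale(x: -14/3)
← -4480
→ unitron.express(v: 11/2, u_from: m, u_to: mm)
← 5500
→ unitron.express(v: -95, u_from: kB, u_to: MB)
← -19/200
→ abacus.peek()
← -4480
→ abacus.minus(x: -64)
← -4416
→ abacus.raiseby(x: -67/12)
← -53059/12

Answer: -53059/12


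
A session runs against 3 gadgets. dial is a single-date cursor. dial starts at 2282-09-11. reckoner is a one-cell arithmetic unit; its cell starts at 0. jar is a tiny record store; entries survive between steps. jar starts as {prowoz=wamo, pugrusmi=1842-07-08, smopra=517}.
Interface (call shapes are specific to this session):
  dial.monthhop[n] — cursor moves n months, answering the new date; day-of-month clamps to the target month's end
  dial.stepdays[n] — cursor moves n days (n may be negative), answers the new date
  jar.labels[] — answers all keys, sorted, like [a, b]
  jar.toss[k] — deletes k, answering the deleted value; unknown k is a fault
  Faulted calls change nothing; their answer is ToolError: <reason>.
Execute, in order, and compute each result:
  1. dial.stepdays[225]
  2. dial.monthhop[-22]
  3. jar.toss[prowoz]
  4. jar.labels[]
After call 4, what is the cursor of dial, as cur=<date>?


Answer: cur=2281-06-24

Derivation:
$ dial.stepdays 225
[out] 2283-04-24
$ dial.monthhop -22
[out] 2281-06-24
$ jar.toss prowoz
[out] wamo
$ jar.labels
[out] [pugrusmi, smopra]


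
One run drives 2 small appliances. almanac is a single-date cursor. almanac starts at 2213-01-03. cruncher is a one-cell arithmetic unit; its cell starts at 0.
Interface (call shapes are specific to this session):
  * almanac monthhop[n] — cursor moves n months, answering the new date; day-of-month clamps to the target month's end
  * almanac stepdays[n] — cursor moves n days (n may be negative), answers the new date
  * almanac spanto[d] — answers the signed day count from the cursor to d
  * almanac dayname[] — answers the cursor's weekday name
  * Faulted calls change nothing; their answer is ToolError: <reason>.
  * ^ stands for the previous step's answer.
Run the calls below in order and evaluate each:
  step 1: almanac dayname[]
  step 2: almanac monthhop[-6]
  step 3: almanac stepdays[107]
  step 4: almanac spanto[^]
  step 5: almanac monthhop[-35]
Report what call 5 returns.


>>> almanac dayname
:: Sunday
>>> almanac monthhop n: -6
:: 2212-07-03
>>> almanac stepdays n: 107
:: 2212-10-18
>>> almanac spanto d: ^
:: 0
>>> almanac monthhop n: -35
:: 2209-11-18

Answer: 2209-11-18


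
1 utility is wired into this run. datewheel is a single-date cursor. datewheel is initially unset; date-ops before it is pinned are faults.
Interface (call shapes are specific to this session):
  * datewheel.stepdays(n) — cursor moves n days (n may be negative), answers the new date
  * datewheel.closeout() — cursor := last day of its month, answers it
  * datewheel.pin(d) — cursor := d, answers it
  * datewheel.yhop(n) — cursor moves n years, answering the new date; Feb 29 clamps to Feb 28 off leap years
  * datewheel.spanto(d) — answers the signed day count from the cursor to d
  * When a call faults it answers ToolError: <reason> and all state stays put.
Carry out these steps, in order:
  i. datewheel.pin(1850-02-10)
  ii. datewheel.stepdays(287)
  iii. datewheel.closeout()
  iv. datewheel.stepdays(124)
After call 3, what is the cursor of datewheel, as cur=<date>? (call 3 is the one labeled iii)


>> datewheel.pin(d='1850-02-10')
<< 1850-02-10
>> datewheel.stepdays(n='287')
<< 1850-11-24
>> datewheel.closeout()
<< 1850-11-30
>> datewheel.stepdays(n='124')
<< 1851-04-03

Answer: cur=1850-11-30


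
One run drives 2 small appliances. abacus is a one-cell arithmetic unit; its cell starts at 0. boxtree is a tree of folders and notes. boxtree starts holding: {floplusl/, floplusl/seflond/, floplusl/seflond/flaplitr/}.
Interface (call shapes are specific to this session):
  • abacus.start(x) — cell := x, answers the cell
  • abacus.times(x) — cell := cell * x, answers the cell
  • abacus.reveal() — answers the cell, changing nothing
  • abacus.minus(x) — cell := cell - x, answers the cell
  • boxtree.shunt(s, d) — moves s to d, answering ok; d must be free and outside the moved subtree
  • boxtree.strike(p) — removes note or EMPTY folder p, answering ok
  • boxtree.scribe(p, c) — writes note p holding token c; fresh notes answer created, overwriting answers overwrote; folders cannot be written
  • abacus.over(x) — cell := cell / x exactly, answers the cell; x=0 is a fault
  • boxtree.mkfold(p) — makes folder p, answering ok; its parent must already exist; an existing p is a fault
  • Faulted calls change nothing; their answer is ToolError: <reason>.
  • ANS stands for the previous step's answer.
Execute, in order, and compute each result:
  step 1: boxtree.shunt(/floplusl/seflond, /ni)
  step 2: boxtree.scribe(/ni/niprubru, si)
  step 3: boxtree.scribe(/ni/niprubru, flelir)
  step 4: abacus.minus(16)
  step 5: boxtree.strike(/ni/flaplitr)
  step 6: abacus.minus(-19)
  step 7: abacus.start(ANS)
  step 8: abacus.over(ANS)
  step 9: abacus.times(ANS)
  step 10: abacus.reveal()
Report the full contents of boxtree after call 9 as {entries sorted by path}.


Then boxtree.shunt using s=/floplusl/seflond, d=/ni, — result: ok.
I try boxtree.scribe using p=/ni/niprubru, c=si: created.
Next I call boxtree.scribe using p=/ni/niprubru, c=flelir, yielding overwrote.
I use abacus.minus using x=16, and observe -16.
Calling boxtree.strike using p=/ni/flaplitr, — result: ok.
Then abacus.minus using x=-19, and observe 3.
I try abacus.start using x=ANS, — result: 3.
I invoke abacus.over using x=ANS, giving 1.
I try abacus.times using x=ANS, — result: 1.
Using abacus.reveal, giving 1.

Answer: {floplusl/, ni/, ni/niprubru=flelir}


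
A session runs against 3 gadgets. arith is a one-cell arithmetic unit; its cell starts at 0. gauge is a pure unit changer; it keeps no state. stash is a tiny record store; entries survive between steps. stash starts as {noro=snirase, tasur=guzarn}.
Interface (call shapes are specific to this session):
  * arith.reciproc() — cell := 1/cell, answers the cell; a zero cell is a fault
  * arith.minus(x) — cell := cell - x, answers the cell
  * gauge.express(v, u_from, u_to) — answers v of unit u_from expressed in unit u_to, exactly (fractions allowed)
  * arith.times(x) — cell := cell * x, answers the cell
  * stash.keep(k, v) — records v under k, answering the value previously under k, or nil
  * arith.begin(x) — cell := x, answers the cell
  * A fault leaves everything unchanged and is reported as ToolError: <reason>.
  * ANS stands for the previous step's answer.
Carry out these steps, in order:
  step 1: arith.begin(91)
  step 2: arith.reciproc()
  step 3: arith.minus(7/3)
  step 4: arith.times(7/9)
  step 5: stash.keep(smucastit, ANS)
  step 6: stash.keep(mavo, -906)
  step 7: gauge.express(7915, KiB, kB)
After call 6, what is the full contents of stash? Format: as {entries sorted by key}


I run arith.begin using x=91, which returns 91.
I use arith.reciproc, yielding 1/91.
I use arith.minus using x=7/3, and see -634/273.
I call arith.times using x=7/9, which returns -634/351.
Now I run stash.keep using k=smucastit, v=ANS, yielding nil.
Using stash.keep using k=mavo, v=-906, and get nil.
Using gauge.express using v=7915, u_from=KiB, u_to=kB, and get 202624/25.

Answer: {mavo=-906, noro=snirase, smucastit=-634/351, tasur=guzarn}


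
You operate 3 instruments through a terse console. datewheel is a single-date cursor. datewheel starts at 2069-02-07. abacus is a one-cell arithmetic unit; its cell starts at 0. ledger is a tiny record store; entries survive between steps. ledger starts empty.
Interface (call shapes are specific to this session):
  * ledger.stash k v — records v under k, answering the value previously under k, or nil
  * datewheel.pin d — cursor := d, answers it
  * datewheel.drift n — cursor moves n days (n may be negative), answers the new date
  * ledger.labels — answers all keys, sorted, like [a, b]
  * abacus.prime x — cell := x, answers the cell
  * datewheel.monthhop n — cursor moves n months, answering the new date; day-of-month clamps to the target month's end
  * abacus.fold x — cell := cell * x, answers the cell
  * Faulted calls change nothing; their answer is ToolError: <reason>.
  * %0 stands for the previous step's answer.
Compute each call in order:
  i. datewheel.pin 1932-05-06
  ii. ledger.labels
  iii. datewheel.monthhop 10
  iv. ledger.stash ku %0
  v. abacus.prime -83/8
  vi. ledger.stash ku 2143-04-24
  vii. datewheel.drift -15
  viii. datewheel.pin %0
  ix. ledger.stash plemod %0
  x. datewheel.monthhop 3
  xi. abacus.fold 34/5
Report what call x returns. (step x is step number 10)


→ datewheel.pin(d: 1932-05-06)
← 1932-05-06
→ ledger.labels()
← []
→ datewheel.monthhop(n: 10)
← 1933-03-06
→ ledger.stash(k: ku, v: %0)
← nil
→ abacus.prime(x: -83/8)
← -83/8
→ ledger.stash(k: ku, v: 2143-04-24)
← 1933-03-06
→ datewheel.drift(n: -15)
← 1933-02-19
→ datewheel.pin(d: %0)
← 1933-02-19
→ ledger.stash(k: plemod, v: %0)
← nil
→ datewheel.monthhop(n: 3)
← 1933-05-19
→ abacus.fold(x: 34/5)
← -1411/20

Answer: 1933-05-19


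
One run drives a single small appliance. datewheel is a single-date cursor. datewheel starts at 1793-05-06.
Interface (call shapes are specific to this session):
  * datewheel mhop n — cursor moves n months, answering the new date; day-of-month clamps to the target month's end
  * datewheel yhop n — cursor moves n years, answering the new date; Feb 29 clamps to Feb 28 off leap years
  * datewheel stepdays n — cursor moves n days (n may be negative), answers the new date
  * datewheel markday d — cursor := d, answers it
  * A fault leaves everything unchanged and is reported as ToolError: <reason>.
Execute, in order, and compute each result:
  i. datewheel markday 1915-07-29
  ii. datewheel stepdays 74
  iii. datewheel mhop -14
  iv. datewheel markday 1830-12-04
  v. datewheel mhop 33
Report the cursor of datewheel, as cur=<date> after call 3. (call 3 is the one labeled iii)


Using datewheel markday passing d: 1915-07-29, giving 1915-07-29.
Calling datewheel stepdays passing n: 74, and observe 1915-10-11.
I invoke datewheel mhop passing n: -14, and see 1914-08-11.
Using datewheel markday passing d: 1830-12-04, yielding 1830-12-04.
Now I run datewheel mhop passing n: 33, and get 1833-09-04.

Answer: cur=1914-08-11


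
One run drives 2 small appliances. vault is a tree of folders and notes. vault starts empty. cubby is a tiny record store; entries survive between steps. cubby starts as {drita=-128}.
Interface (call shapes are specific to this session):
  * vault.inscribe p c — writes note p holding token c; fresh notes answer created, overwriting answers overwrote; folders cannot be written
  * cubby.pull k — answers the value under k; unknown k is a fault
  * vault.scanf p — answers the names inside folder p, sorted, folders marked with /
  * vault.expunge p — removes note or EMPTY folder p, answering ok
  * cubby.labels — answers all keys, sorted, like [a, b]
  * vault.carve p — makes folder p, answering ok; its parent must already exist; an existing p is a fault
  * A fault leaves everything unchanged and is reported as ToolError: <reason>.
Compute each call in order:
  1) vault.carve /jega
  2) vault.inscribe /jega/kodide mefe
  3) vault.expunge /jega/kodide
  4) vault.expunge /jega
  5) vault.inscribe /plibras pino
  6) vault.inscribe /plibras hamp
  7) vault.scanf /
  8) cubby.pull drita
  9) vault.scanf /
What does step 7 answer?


I use vault.carve(p='/jega'), → ok.
Next I call vault.inscribe(p='/jega/kodide', c='mefe'), and get created.
Next I call vault.expunge(p='/jega/kodide'), and see ok.
Invoking vault.expunge(p='/jega'), — result: ok.
Invoking vault.inscribe(p='/plibras', c='pino'), and observe created.
I call vault.inscribe(p='/plibras', c='hamp'): overwrote.
I run vault.scanf(p='/'), which returns [plibras].
Invoking cubby.pull(k='drita'): -128.
I run vault.scanf(p='/'), → [plibras].

Answer: [plibras]


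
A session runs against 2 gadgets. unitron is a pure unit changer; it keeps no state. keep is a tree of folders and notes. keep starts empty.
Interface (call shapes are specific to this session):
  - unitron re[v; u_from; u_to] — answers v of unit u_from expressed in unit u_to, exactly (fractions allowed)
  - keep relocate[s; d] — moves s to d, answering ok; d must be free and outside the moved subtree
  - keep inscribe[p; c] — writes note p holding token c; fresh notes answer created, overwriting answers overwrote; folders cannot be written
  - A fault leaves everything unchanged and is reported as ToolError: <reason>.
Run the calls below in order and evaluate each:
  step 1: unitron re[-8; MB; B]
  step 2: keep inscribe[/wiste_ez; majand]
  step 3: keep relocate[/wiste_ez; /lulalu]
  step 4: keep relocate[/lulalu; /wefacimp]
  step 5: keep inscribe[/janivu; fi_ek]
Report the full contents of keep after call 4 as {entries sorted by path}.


Answer: {wefacimp=majand}

Derivation:
Act: unitron re[v→-8; u_from→MB; u_to→B]
Obs: -8000000
Act: keep inscribe[p→/wiste_ez; c→majand]
Obs: created
Act: keep relocate[s→/wiste_ez; d→/lulalu]
Obs: ok
Act: keep relocate[s→/lulalu; d→/wefacimp]
Obs: ok
Act: keep inscribe[p→/janivu; c→fi_ek]
Obs: created


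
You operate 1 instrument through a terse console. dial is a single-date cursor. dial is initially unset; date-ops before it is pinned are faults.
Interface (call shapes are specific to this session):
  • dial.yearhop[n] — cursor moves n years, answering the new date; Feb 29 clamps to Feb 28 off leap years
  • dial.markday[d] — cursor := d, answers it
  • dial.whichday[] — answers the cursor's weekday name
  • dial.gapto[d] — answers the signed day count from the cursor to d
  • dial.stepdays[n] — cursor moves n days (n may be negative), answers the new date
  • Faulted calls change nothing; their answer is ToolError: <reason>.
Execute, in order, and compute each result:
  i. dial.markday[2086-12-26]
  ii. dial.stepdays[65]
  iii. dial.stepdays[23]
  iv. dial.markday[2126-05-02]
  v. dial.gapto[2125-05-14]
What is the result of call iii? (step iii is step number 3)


Answer: 2087-03-24

Derivation:
·→ markday(d='2086-12-26')
·← 2086-12-26
·→ stepdays(n='65')
·← 2087-03-01
·→ stepdays(n='23')
·← 2087-03-24
·→ markday(d='2126-05-02')
·← 2126-05-02
·→ gapto(d='2125-05-14')
·← -353


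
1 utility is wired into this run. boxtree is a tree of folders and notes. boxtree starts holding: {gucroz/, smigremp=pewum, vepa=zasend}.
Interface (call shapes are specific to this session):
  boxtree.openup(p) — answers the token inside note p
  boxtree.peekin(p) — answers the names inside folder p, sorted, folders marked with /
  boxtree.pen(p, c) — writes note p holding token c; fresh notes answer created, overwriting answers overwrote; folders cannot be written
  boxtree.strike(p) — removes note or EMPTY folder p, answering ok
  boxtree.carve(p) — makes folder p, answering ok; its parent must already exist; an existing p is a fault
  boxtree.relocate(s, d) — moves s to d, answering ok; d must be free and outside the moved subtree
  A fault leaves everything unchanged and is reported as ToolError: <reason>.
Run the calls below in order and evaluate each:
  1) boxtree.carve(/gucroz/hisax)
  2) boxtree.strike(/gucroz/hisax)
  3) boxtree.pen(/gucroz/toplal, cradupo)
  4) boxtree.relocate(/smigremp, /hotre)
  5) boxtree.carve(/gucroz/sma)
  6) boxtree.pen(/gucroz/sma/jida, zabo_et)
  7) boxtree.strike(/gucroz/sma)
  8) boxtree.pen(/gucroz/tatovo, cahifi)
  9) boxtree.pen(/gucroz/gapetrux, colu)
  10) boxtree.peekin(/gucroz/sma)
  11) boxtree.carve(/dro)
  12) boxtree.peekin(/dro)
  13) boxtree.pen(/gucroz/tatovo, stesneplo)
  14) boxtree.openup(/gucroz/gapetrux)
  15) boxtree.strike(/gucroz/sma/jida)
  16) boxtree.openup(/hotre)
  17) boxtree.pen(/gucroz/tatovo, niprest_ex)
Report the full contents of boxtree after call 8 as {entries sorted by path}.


Answer: {gucroz/, gucroz/sma/, gucroz/sma/jida=zabo_et, gucroz/tatovo=cahifi, gucroz/toplal=cradupo, hotre=pewum, vepa=zasend}

Derivation:
# boxtree.carve(p: /gucroz/hisax) : ok
# boxtree.strike(p: /gucroz/hisax) : ok
# boxtree.pen(p: /gucroz/toplal, c: cradupo) : created
# boxtree.relocate(s: /smigremp, d: /hotre) : ok
# boxtree.carve(p: /gucroz/sma) : ok
# boxtree.pen(p: /gucroz/sma/jida, c: zabo_et) : created
# boxtree.strike(p: /gucroz/sma) : ToolError: not empty
# boxtree.pen(p: /gucroz/tatovo, c: cahifi) : created
# boxtree.pen(p: /gucroz/gapetrux, c: colu) : created
# boxtree.peekin(p: /gucroz/sma) : [jida]
# boxtree.carve(p: /dro) : ok
# boxtree.peekin(p: /dro) : []
# boxtree.pen(p: /gucroz/tatovo, c: stesneplo) : overwrote
# boxtree.openup(p: /gucroz/gapetrux) : colu
# boxtree.strike(p: /gucroz/sma/jida) : ok
# boxtree.openup(p: /hotre) : pewum
# boxtree.pen(p: /gucroz/tatovo, c: niprest_ex) : overwrote


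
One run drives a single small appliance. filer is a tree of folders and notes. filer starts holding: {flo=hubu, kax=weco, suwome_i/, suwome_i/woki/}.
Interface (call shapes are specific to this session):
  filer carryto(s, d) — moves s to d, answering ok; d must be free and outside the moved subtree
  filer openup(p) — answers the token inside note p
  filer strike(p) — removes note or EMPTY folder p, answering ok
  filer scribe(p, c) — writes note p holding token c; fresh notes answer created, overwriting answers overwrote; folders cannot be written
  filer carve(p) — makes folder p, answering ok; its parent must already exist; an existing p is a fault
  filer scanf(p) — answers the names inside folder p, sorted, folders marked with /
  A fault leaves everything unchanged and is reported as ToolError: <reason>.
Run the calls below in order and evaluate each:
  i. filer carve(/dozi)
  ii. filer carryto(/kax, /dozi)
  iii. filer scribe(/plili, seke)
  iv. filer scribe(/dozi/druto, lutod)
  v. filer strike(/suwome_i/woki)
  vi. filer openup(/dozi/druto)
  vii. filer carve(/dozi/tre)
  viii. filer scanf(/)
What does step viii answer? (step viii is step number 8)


-> filer carve(p=/dozi)
<- ok
-> filer carryto(s=/kax, d=/dozi)
<- ToolError: exists
-> filer scribe(p=/plili, c=seke)
<- created
-> filer scribe(p=/dozi/druto, c=lutod)
<- created
-> filer strike(p=/suwome_i/woki)
<- ok
-> filer openup(p=/dozi/druto)
<- lutod
-> filer carve(p=/dozi/tre)
<- ok
-> filer scanf(p=/)
<- [dozi/, flo, kax, plili, suwome_i/]

Answer: [dozi/, flo, kax, plili, suwome_i/]


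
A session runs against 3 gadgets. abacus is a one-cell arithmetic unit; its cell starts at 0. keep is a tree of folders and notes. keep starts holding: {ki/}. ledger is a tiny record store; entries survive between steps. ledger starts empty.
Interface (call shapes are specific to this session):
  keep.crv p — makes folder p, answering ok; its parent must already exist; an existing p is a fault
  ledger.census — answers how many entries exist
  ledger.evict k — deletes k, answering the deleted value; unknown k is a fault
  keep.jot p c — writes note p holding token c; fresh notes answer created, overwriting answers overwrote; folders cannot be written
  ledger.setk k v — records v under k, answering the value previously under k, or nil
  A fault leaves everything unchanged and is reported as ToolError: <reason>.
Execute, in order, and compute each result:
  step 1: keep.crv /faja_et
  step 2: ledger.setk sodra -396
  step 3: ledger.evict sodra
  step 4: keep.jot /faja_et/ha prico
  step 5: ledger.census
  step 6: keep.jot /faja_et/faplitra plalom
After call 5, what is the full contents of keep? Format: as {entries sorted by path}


Answer: {faja_et/, faja_et/ha=prico, ki/}

Derivation:
I try keep.crv on p→/faja_et, and get ok.
Then ledger.setk on k→sodra, v→-396, and get nil.
Using ledger.evict on k→sodra, and see -396.
Using keep.jot on p→/faja_et/ha, c→prico, and get created.
I try ledger.census, — result: 0.
I try keep.jot on p→/faja_et/faplitra, c→plalom, and get created.


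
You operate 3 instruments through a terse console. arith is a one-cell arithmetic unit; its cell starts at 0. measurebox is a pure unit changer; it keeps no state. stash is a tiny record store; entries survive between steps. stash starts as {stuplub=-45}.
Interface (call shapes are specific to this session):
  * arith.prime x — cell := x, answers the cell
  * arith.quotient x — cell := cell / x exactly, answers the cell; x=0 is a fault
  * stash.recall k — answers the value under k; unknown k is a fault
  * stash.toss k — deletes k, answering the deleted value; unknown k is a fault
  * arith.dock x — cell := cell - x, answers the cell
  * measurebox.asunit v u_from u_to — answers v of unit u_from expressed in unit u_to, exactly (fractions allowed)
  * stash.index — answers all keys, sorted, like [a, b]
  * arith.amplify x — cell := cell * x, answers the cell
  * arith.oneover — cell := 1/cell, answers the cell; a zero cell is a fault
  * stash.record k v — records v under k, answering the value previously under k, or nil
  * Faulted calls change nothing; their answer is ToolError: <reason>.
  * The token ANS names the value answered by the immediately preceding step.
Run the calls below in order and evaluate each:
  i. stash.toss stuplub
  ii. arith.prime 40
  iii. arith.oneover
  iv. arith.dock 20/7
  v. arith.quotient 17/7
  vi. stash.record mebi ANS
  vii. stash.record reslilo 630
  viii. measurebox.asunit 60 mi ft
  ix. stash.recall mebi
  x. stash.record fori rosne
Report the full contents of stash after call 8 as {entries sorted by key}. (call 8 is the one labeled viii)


Answer: {mebi=-793/680, reslilo=630}

Derivation:
// toss(k: stuplub) -> -45
// prime(x: 40) -> 40
// oneover() -> 1/40
// dock(x: 20/7) -> -793/280
// quotient(x: 17/7) -> -793/680
// record(k: mebi, v: ANS) -> nil
// record(k: reslilo, v: 630) -> nil
// asunit(v: 60, u_from: mi, u_to: ft) -> 316800
// recall(k: mebi) -> -793/680
// record(k: fori, v: rosne) -> nil


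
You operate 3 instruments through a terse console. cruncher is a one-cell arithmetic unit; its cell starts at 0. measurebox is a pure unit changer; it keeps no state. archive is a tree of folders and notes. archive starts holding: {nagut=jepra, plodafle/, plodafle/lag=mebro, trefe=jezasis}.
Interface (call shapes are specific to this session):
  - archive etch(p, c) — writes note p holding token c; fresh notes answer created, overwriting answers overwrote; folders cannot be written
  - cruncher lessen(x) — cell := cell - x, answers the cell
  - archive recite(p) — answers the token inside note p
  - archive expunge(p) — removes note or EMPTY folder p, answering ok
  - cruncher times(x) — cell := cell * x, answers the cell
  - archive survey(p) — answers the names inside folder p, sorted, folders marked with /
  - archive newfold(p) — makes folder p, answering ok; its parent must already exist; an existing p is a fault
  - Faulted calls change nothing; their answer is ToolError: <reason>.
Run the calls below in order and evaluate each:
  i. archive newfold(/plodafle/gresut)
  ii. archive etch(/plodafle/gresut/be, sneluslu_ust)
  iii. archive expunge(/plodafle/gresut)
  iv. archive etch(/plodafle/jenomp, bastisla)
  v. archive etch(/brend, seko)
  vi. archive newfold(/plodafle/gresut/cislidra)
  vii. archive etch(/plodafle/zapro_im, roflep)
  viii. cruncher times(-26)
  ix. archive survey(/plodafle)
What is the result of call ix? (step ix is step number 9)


Answer: [gresut/, jenomp, lag, zapro_im]

Derivation:
Invoking archive newfold with p: /plodafle/gresut, — result: ok.
I call archive etch with p: /plodafle/gresut/be, c: sneluslu_ust, and see created.
I invoke archive expunge with p: /plodafle/gresut, → ToolError: not empty.
I try archive etch with p: /plodafle/jenomp, c: bastisla, → created.
I run archive etch with p: /brend, c: seko, and see created.
Now I run archive newfold with p: /plodafle/gresut/cislidra, and get ok.
I use archive etch with p: /plodafle/zapro_im, c: roflep: created.
I try cruncher times with x: -26, and observe 0.
I use archive survey with p: /plodafle, and see [gresut/, jenomp, lag, zapro_im].


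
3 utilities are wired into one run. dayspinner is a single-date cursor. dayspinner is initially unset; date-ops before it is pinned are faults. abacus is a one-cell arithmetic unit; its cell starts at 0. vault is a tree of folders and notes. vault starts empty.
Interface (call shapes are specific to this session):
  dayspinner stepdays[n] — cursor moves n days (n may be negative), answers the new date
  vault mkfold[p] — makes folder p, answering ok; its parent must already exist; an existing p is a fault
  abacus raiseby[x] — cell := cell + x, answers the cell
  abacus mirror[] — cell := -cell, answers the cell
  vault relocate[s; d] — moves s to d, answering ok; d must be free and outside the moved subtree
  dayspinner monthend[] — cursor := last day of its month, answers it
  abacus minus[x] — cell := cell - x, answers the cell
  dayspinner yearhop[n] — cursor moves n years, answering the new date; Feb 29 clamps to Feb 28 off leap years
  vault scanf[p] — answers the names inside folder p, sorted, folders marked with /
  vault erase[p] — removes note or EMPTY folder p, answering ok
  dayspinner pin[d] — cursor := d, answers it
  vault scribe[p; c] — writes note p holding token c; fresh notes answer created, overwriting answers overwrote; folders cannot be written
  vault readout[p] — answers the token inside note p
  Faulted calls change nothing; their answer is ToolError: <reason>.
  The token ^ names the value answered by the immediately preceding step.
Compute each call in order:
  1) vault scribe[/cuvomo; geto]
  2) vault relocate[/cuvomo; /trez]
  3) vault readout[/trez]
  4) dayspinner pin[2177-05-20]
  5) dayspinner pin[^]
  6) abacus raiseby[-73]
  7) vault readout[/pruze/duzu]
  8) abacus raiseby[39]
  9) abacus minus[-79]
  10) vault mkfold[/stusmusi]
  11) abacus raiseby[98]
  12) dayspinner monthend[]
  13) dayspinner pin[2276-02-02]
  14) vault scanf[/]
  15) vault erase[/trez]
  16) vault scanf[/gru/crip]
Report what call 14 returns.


Answer: [stusmusi/, trez]

Derivation:
→ vault scribe(/cuvomo, geto)
← created
→ vault relocate(/cuvomo, /trez)
← ok
→ vault readout(/trez)
← geto
→ dayspinner pin(2177-05-20)
← 2177-05-20
→ dayspinner pin(^)
← 2177-05-20
→ abacus raiseby(-73)
← -73
→ vault readout(/pruze/duzu)
← ToolError: not found
→ abacus raiseby(39)
← -34
→ abacus minus(-79)
← 45
→ vault mkfold(/stusmusi)
← ok
→ abacus raiseby(98)
← 143
→ dayspinner monthend()
← 2177-05-31
→ dayspinner pin(2276-02-02)
← 2276-02-02
→ vault scanf(/)
← [stusmusi/, trez]
→ vault erase(/trez)
← ok
→ vault scanf(/gru/crip)
← ToolError: not found


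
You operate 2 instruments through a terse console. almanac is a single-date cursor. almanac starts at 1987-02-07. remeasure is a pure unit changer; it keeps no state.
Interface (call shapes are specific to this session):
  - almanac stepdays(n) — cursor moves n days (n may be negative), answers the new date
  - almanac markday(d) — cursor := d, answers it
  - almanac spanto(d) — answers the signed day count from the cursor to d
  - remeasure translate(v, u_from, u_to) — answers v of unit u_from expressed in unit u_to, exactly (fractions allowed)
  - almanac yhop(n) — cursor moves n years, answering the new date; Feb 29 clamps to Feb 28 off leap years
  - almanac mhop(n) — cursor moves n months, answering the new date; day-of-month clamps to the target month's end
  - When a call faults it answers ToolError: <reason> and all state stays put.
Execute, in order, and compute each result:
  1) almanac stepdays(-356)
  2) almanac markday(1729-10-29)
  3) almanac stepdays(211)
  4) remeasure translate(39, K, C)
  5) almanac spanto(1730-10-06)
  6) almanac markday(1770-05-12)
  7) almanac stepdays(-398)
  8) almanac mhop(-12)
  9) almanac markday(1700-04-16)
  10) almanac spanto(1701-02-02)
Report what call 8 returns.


Answer: 1768-04-09

Derivation:
>> almanac stepdays(n→-356)
<< 1986-02-16
>> almanac markday(d→1729-10-29)
<< 1729-10-29
>> almanac stepdays(n→211)
<< 1730-05-28
>> remeasure translate(v→39, u_from→K, u_to→C)
<< -4683/20
>> almanac spanto(d→1730-10-06)
<< 131
>> almanac markday(d→1770-05-12)
<< 1770-05-12
>> almanac stepdays(n→-398)
<< 1769-04-09
>> almanac mhop(n→-12)
<< 1768-04-09
>> almanac markday(d→1700-04-16)
<< 1700-04-16
>> almanac spanto(d→1701-02-02)
<< 292


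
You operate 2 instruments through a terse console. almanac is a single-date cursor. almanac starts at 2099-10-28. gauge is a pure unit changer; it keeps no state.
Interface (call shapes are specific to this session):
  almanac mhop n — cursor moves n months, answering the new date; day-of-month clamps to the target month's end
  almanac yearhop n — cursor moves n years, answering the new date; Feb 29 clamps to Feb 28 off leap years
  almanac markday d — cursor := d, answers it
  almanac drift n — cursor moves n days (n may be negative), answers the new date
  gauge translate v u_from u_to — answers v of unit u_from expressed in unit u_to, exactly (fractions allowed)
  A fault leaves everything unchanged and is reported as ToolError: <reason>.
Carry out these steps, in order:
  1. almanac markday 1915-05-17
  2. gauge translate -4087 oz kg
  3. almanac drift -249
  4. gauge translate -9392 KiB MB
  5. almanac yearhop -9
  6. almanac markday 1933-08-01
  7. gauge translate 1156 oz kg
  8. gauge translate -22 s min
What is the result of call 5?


CALL almanac markday[d: 1915-05-17]
RET  1915-05-17
CALL gauge translate[v: -4087; u_from: oz; u_to: kg]
RET  -185383201619/1600000000
CALL almanac drift[n: -249]
RET  1914-09-10
CALL gauge translate[v: -9392; u_from: KiB; u_to: MB]
RET  -150272/15625
CALL almanac yearhop[n: -9]
RET  1905-09-10
CALL almanac markday[d: 1933-08-01]
RET  1933-08-01
CALL gauge translate[v: 1156; u_from: oz; u_to: kg]
RET  13108819493/400000000
CALL gauge translate[v: -22; u_from: s; u_to: min]
RET  -11/30

Answer: 1905-09-10


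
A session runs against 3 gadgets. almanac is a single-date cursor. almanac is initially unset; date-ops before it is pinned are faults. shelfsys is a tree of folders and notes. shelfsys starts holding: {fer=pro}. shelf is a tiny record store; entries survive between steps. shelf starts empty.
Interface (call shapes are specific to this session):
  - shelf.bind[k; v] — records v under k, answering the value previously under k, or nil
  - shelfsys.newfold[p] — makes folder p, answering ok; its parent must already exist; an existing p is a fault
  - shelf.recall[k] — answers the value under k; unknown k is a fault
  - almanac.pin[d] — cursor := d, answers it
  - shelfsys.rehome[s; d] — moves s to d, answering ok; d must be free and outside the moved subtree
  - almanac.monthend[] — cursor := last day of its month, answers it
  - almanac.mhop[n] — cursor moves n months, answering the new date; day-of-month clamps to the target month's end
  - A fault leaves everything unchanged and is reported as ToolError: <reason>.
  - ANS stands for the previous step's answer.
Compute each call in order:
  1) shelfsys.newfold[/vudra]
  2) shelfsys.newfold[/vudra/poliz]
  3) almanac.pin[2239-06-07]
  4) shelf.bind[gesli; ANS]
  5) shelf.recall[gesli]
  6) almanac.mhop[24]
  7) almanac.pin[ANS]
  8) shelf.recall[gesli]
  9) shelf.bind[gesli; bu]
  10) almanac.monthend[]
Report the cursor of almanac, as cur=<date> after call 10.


-- 1. shelfsys.newfold(p=/vudra) : ok
-- 2. shelfsys.newfold(p=/vudra/poliz) : ok
-- 3. almanac.pin(d=2239-06-07) : 2239-06-07
-- 4. shelf.bind(k=gesli, v=ANS) : nil
-- 5. shelf.recall(k=gesli) : 2239-06-07
-- 6. almanac.mhop(n=24) : 2241-06-07
-- 7. almanac.pin(d=ANS) : 2241-06-07
-- 8. shelf.recall(k=gesli) : 2239-06-07
-- 9. shelf.bind(k=gesli, v=bu) : 2239-06-07
-- 10. almanac.monthend() : 2241-06-30

Answer: cur=2241-06-30


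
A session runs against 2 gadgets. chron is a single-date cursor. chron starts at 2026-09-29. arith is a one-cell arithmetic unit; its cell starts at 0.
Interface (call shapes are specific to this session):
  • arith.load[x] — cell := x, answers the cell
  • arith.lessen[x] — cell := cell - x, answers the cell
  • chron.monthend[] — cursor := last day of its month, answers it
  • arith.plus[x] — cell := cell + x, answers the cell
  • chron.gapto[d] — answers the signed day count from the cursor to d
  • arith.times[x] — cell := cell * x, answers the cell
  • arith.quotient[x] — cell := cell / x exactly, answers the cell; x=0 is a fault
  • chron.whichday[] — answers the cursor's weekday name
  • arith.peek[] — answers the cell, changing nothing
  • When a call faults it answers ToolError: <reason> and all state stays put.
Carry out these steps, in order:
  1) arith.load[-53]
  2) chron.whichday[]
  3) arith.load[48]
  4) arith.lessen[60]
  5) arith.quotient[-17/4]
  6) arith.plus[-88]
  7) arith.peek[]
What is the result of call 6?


> load -53
:: -53
> whichday
:: Tuesday
> load 48
:: 48
> lessen 60
:: -12
> quotient -17/4
:: 48/17
> plus -88
:: -1448/17
> peek
:: -1448/17

Answer: -1448/17


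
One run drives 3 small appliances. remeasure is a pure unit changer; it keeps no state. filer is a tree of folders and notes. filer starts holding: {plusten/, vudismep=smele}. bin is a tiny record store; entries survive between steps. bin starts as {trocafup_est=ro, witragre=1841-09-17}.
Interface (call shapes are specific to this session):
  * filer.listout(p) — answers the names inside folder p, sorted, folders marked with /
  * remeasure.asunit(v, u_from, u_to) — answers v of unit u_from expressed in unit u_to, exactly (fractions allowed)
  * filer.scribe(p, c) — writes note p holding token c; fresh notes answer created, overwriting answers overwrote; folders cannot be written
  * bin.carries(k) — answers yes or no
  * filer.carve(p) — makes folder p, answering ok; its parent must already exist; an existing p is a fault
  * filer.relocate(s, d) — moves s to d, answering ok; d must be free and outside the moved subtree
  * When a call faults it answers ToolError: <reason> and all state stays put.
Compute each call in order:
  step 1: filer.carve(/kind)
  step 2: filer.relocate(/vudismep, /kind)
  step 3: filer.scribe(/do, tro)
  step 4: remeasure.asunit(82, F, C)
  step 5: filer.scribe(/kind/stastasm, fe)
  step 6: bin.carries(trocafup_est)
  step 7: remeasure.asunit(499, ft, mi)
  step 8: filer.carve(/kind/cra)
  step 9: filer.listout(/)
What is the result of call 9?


Answer: [do, kind/, plusten/, vudismep]

Derivation:
> carve p=/kind
[out] ok
> relocate s=/vudismep d=/kind
[out] ToolError: exists
> scribe p=/do c=tro
[out] created
> asunit v=82 u_from=F u_to=C
[out] 250/9
> scribe p=/kind/stastasm c=fe
[out] created
> carries k=trocafup_est
[out] yes
> asunit v=499 u_from=ft u_to=mi
[out] 499/5280
> carve p=/kind/cra
[out] ok
> listout p=/
[out] [do, kind/, plusten/, vudismep]


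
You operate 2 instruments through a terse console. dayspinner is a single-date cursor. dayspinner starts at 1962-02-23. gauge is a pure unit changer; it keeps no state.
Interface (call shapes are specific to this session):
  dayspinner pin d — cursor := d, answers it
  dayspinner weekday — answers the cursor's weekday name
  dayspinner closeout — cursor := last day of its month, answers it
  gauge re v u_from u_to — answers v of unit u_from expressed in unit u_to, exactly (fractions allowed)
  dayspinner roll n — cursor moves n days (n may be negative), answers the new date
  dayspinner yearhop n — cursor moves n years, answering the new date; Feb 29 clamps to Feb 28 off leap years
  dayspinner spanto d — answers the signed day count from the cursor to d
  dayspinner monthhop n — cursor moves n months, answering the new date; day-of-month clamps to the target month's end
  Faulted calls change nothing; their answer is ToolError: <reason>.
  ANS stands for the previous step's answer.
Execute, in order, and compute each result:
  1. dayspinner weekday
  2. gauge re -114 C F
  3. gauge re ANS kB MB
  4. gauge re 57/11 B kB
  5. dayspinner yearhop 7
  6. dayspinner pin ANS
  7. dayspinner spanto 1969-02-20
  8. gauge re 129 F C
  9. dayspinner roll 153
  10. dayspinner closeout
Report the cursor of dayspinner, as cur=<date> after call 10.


Do: dayspinner weekday[]
See: Friday
Do: gauge re[v→-114; u_from→C; u_to→F]
See: -866/5
Do: gauge re[v→ANS; u_from→kB; u_to→MB]
See: -433/2500
Do: gauge re[v→57/11; u_from→B; u_to→kB]
See: 57/11000
Do: dayspinner yearhop[n→7]
See: 1969-02-23
Do: dayspinner pin[d→ANS]
See: 1969-02-23
Do: dayspinner spanto[d→1969-02-20]
See: -3
Do: gauge re[v→129; u_from→F; u_to→C]
See: 485/9
Do: dayspinner roll[n→153]
See: 1969-07-26
Do: dayspinner closeout[]
See: 1969-07-31

Answer: cur=1969-07-31
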